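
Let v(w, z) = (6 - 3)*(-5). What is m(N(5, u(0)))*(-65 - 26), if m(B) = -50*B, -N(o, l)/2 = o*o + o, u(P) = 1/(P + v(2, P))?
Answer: -273000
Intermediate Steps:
v(w, z) = -15 (v(w, z) = 3*(-5) = -15)
u(P) = 1/(-15 + P) (u(P) = 1/(P - 15) = 1/(-15 + P))
N(o, l) = -2*o - 2*o² (N(o, l) = -2*(o*o + o) = -2*(o² + o) = -2*(o + o²) = -2*o - 2*o²)
m(N(5, u(0)))*(-65 - 26) = (-(-100)*5*(1 + 5))*(-65 - 26) = -(-100)*5*6*(-91) = -50*(-60)*(-91) = 3000*(-91) = -273000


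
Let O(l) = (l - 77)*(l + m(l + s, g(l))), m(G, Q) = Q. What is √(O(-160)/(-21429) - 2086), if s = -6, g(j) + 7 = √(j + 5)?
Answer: √(-106527066213 + 564297*I*√155)/7143 ≈ 0.0015067 + 45.693*I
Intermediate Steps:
g(j) = -7 + √(5 + j) (g(j) = -7 + √(j + 5) = -7 + √(5 + j))
O(l) = (-77 + l)*(-7 + l + √(5 + l)) (O(l) = (l - 77)*(l + (-7 + √(5 + l))) = (-77 + l)*(-7 + l + √(5 + l)))
√(O(-160)/(-21429) - 2086) = √((539 + (-160)² - 84*(-160) - 77*√(5 - 160) - 160*√(5 - 160))/(-21429) - 2086) = √((539 + 25600 + 13440 - 77*I*√155 - 160*I*√155)*(-1/21429) - 2086) = √((39579 - 237*I*√155)*(-1/21429) - 2086) = √((-13193/7143 + 79*I*√155/7143) - 2086) = √(-14913491/7143 + 79*I*√155/7143)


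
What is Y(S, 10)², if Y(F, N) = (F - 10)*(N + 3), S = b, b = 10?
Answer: 0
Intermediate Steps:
S = 10
Y(F, N) = (-10 + F)*(3 + N)
Y(S, 10)² = (-30 - 10*10 + 3*10 + 10*10)² = (-30 - 100 + 30 + 100)² = 0² = 0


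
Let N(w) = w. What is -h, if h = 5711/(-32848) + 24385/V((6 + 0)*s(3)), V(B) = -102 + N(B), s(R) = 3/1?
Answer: 200369551/689808 ≈ 290.47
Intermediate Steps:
s(R) = 3 (s(R) = 3*1 = 3)
V(B) = -102 + B
h = -200369551/689808 (h = 5711/(-32848) + 24385/(-102 + (6 + 0)*3) = 5711*(-1/32848) + 24385/(-102 + 6*3) = -5711/32848 + 24385/(-102 + 18) = -5711/32848 + 24385/(-84) = -5711/32848 + 24385*(-1/84) = -5711/32848 - 24385/84 = -200369551/689808 ≈ -290.47)
-h = -1*(-200369551/689808) = 200369551/689808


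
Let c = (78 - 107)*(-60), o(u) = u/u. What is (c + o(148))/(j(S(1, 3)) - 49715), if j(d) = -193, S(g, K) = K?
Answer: -1741/49908 ≈ -0.034884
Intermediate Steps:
o(u) = 1
c = 1740 (c = -29*(-60) = 1740)
(c + o(148))/(j(S(1, 3)) - 49715) = (1740 + 1)/(-193 - 49715) = 1741/(-49908) = 1741*(-1/49908) = -1741/49908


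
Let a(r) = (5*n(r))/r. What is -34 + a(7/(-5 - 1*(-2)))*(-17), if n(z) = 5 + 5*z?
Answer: -1938/7 ≈ -276.86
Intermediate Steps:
a(r) = (25 + 25*r)/r (a(r) = (5*(5 + 5*r))/r = (25 + 25*r)/r)
-34 + a(7/(-5 - 1*(-2)))*(-17) = -34 + (25 + 25/((7/(-5 - 1*(-2)))))*(-17) = -34 + (25 + 25/((7/(-5 + 2))))*(-17) = -34 + (25 + 25/((7/(-3))))*(-17) = -34 + (25 + 25/((7*(-⅓))))*(-17) = -34 + (25 + 25/(-7/3))*(-17) = -34 + (25 + 25*(-3/7))*(-17) = -34 + (25 - 75/7)*(-17) = -34 + (100/7)*(-17) = -34 - 1700/7 = -1938/7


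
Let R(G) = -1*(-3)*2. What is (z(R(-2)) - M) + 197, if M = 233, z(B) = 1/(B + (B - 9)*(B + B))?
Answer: -1081/30 ≈ -36.033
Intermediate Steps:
R(G) = 6 (R(G) = 3*2 = 6)
z(B) = 1/(B + 2*B*(-9 + B)) (z(B) = 1/(B + (-9 + B)*(2*B)) = 1/(B + 2*B*(-9 + B)))
(z(R(-2)) - M) + 197 = (1/(6*(-17 + 2*6)) - 1*233) + 197 = (1/(6*(-17 + 12)) - 233) + 197 = ((⅙)/(-5) - 233) + 197 = ((⅙)*(-⅕) - 233) + 197 = (-1/30 - 233) + 197 = -6991/30 + 197 = -1081/30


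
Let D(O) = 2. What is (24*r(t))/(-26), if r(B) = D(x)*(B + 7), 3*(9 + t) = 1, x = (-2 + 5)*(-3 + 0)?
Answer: 40/13 ≈ 3.0769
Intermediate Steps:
x = -9 (x = 3*(-3) = -9)
t = -26/3 (t = -9 + (⅓)*1 = -9 + ⅓ = -26/3 ≈ -8.6667)
r(B) = 14 + 2*B (r(B) = 2*(B + 7) = 2*(7 + B) = 14 + 2*B)
(24*r(t))/(-26) = (24*(14 + 2*(-26/3)))/(-26) = (24*(14 - 52/3))*(-1/26) = (24*(-10/3))*(-1/26) = -80*(-1/26) = 40/13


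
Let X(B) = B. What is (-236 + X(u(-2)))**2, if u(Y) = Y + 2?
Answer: 55696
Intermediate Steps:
u(Y) = 2 + Y
(-236 + X(u(-2)))**2 = (-236 + (2 - 2))**2 = (-236 + 0)**2 = (-236)**2 = 55696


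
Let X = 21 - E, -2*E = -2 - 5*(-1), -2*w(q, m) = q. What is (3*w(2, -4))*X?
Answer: -135/2 ≈ -67.500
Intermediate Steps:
w(q, m) = -q/2
E = -3/2 (E = -(-2 - 5*(-1))/2 = -(-2 + 5)/2 = -½*3 = -3/2 ≈ -1.5000)
X = 45/2 (X = 21 - 1*(-3/2) = 21 + 3/2 = 45/2 ≈ 22.500)
(3*w(2, -4))*X = (3*(-½*2))*(45/2) = (3*(-1))*(45/2) = -3*45/2 = -135/2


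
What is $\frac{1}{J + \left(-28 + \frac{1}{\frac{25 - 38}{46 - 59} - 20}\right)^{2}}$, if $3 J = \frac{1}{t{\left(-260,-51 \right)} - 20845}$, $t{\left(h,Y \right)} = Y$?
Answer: $\frac{22630368}{17808970871} \approx 0.0012707$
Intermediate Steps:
$J = - \frac{1}{62688}$ ($J = \frac{1}{3 \left(-51 - 20845\right)} = \frac{1}{3 \left(-20896\right)} = \frac{1}{3} \left(- \frac{1}{20896}\right) = - \frac{1}{62688} \approx -1.5952 \cdot 10^{-5}$)
$\frac{1}{J + \left(-28 + \frac{1}{\frac{25 - 38}{46 - 59} - 20}\right)^{2}} = \frac{1}{- \frac{1}{62688} + \left(-28 + \frac{1}{\frac{25 - 38}{46 - 59} - 20}\right)^{2}} = \frac{1}{- \frac{1}{62688} + \left(-28 + \frac{1}{- \frac{13}{-13} - 20}\right)^{2}} = \frac{1}{- \frac{1}{62688} + \left(-28 + \frac{1}{\left(-13\right) \left(- \frac{1}{13}\right) - 20}\right)^{2}} = \frac{1}{- \frac{1}{62688} + \left(-28 + \frac{1}{1 - 20}\right)^{2}} = \frac{1}{- \frac{1}{62688} + \left(-28 + \frac{1}{-19}\right)^{2}} = \frac{1}{- \frac{1}{62688} + \left(-28 - \frac{1}{19}\right)^{2}} = \frac{1}{- \frac{1}{62688} + \left(- \frac{533}{19}\right)^{2}} = \frac{1}{- \frac{1}{62688} + \frac{284089}{361}} = \frac{1}{\frac{17808970871}{22630368}} = \frac{22630368}{17808970871}$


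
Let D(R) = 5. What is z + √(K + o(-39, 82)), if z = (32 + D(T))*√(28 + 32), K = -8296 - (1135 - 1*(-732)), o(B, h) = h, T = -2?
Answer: 74*√15 + I*√10081 ≈ 286.6 + 100.4*I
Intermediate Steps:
K = -10163 (K = -8296 - (1135 + 732) = -8296 - 1*1867 = -8296 - 1867 = -10163)
z = 74*√15 (z = (32 + 5)*√(28 + 32) = 37*√60 = 37*(2*√15) = 74*√15 ≈ 286.60)
z + √(K + o(-39, 82)) = 74*√15 + √(-10163 + 82) = 74*√15 + √(-10081) = 74*√15 + I*√10081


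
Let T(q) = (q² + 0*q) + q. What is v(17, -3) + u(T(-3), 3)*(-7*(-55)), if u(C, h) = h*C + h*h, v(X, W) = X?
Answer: 10412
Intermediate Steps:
T(q) = q + q² (T(q) = (q² + 0) + q = q² + q = q + q²)
u(C, h) = h² + C*h (u(C, h) = C*h + h² = h² + C*h)
v(17, -3) + u(T(-3), 3)*(-7*(-55)) = 17 + (3*(-3*(1 - 3) + 3))*(-7*(-55)) = 17 + (3*(-3*(-2) + 3))*385 = 17 + (3*(6 + 3))*385 = 17 + (3*9)*385 = 17 + 27*385 = 17 + 10395 = 10412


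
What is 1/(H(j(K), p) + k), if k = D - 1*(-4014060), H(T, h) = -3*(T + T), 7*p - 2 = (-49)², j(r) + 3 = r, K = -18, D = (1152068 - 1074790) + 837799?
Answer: 1/4929263 ≈ 2.0287e-7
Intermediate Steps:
D = 915077 (D = 77278 + 837799 = 915077)
j(r) = -3 + r
p = 2403/7 (p = 2/7 + (⅐)*(-49)² = 2/7 + (⅐)*2401 = 2/7 + 343 = 2403/7 ≈ 343.29)
H(T, h) = -6*T
k = 4929137 (k = 915077 - 1*(-4014060) = 915077 + 4014060 = 4929137)
1/(H(j(K), p) + k) = 1/(-6*(-3 - 18) + 4929137) = 1/(-6*(-21) + 4929137) = 1/(126 + 4929137) = 1/4929263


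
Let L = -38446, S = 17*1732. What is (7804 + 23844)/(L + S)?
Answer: -15824/4501 ≈ -3.5157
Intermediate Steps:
S = 29444
(7804 + 23844)/(L + S) = (7804 + 23844)/(-38446 + 29444) = 31648/(-9002) = 31648*(-1/9002) = -15824/4501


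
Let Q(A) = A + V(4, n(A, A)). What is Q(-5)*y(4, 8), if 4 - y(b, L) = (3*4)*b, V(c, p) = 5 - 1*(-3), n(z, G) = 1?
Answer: -132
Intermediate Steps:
V(c, p) = 8 (V(c, p) = 5 + 3 = 8)
y(b, L) = 4 - 12*b (y(b, L) = 4 - 3*4*b = 4 - 12*b)
Q(A) = 8 + A (Q(A) = A + 8 = 8 + A)
Q(-5)*y(4, 8) = (8 - 5)*(4 - 12*4) = 3*(4 - 48) = 3*(-44) = -132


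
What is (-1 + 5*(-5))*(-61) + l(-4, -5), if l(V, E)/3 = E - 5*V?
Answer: 1631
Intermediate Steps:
l(V, E) = -15*V + 3*E (l(V, E) = 3*(E - 5*V) = -15*V + 3*E)
(-1 + 5*(-5))*(-61) + l(-4, -5) = (-1 + 5*(-5))*(-61) + (-15*(-4) + 3*(-5)) = (-1 - 25)*(-61) + (60 - 15) = -26*(-61) + 45 = 1586 + 45 = 1631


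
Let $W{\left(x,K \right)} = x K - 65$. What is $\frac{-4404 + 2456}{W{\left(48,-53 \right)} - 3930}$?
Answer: $\frac{1948}{6539} \approx 0.2979$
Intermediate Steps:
$W{\left(x,K \right)} = -65 + K x$ ($W{\left(x,K \right)} = K x - 65 = -65 + K x$)
$\frac{-4404 + 2456}{W{\left(48,-53 \right)} - 3930} = \frac{-4404 + 2456}{\left(-65 - 2544\right) - 3930} = - \frac{1948}{\left(-65 - 2544\right) - 3930} = - \frac{1948}{-2609 - 3930} = - \frac{1948}{-6539} = \left(-1948\right) \left(- \frac{1}{6539}\right) = \frac{1948}{6539}$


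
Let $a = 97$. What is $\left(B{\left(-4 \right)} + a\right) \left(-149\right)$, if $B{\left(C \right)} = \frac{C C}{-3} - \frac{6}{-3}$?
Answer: $- \frac{41869}{3} \approx -13956.0$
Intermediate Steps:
$B{\left(C \right)} = 2 - \frac{C^{2}}{3}$ ($B{\left(C \right)} = C^{2} \left(- \frac{1}{3}\right) - -2 = - \frac{C^{2}}{3} + 2 = 2 - \frac{C^{2}}{3}$)
$\left(B{\left(-4 \right)} + a\right) \left(-149\right) = \left(\left(2 - \frac{\left(-4\right)^{2}}{3}\right) + 97\right) \left(-149\right) = \left(\left(2 - \frac{16}{3}\right) + 97\right) \left(-149\right) = \left(- \frac{10}{3} + 97\right) \left(-149\right) = \frac{281}{3} \left(-149\right) = - \frac{41869}{3}$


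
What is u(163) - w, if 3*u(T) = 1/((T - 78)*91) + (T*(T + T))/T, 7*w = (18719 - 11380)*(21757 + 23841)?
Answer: -369780472273/7735 ≈ -4.7806e+7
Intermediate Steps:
w = 47806246 (w = ((18719 - 11380)*(21757 + 23841))/7 = (7339*45598)/7 = (⅐)*334643722 = 47806246)
u(T) = 1/(273*(-78 + T)) + 2*T/3 (u(T) = (1/((T - 78)*91) + (T*(T + T))/T)/3 = ((1/91)/(-78 + T) + (T*(2*T))/T)/3 = (1/(91*(-78 + T)) + (2*T²)/T)/3 = (1/(91*(-78 + T)) + 2*T)/3 = (2*T + 1/(91*(-78 + T)))/3 = 1/(273*(-78 + T)) + 2*T/3)
u(163) - w = (1 - 14196*163 + 182*163²)/(273*(-78 + 163)) - 1*47806246 = (1/273)*(1 - 2313948 + 182*26569)/85 - 47806246 = (1/273)*(1/85)*(1 - 2313948 + 4835558) - 47806246 = (1/273)*(1/85)*2521611 - 47806246 = 840537/7735 - 47806246 = -369780472273/7735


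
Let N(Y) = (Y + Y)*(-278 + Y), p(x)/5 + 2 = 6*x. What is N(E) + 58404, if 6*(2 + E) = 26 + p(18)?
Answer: 219908/9 ≈ 24434.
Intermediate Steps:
p(x) = -10 + 30*x (p(x) = -10 + 5*(6*x) = -10 + 30*x)
E = 272/3 (E = -2 + (26 + (-10 + 30*18))/6 = -2 + (26 + (-10 + 540))/6 = -2 + (26 + 530)/6 = -2 + (⅙)*556 = -2 + 278/3 = 272/3 ≈ 90.667)
N(Y) = 2*Y*(-278 + Y) (N(Y) = (2*Y)*(-278 + Y) = 2*Y*(-278 + Y))
N(E) + 58404 = 2*(272/3)*(-278 + 272/3) + 58404 = 2*(272/3)*(-562/3) + 58404 = -305728/9 + 58404 = 219908/9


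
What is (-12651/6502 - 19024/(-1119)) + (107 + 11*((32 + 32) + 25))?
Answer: 8010989047/7275738 ≈ 1101.1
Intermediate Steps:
(-12651/6502 - 19024/(-1119)) + (107 + 11*((32 + 32) + 25)) = (-12651*1/6502 - 19024*(-1/1119)) + (107 + 11*(64 + 25)) = (-12651/6502 + 19024/1119) + (107 + 11*89) = 109537579/7275738 + (107 + 979) = 109537579/7275738 + 1086 = 8010989047/7275738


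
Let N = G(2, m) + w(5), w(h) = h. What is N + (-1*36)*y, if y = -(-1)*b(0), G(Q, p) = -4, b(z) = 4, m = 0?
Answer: -143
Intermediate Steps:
N = 1 (N = -4 + 5 = 1)
y = 4 (y = -(-1)*4 = -1*(-4) = 4)
N + (-1*36)*y = 1 - 1*36*4 = 1 - 36*4 = 1 - 144 = -143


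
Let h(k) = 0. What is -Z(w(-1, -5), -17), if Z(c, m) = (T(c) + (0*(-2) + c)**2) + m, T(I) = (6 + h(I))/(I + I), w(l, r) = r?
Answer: -37/5 ≈ -7.4000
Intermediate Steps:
T(I) = 3/I (T(I) = (6 + 0)/(I + I) = 6/((2*I)) = 6*(1/(2*I)) = 3/I)
Z(c, m) = m + c**2 + 3/c (Z(c, m) = (3/c + (0*(-2) + c)**2) + m = (3/c + (0 + c)**2) + m = (3/c + c**2) + m = (c**2 + 3/c) + m = m + c**2 + 3/c)
-Z(w(-1, -5), -17) = -(-17 + (-5)**2 + 3/(-5)) = -(-17 + 25 + 3*(-1/5)) = -(-17 + 25 - 3/5) = -1*37/5 = -37/5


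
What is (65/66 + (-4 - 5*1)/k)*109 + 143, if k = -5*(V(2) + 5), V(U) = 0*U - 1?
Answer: 197603/660 ≈ 299.40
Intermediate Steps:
V(U) = -1 (V(U) = 0 - 1 = -1)
k = -20 (k = -5*(-1 + 5) = -5*4 = -20)
(65/66 + (-4 - 5*1)/k)*109 + 143 = (65/66 + (-4 - 5*1)/(-20))*109 + 143 = (65*(1/66) + (-4 - 5)*(-1/20))*109 + 143 = (65/66 - 9*(-1/20))*109 + 143 = (65/66 + 9/20)*109 + 143 = (947/660)*109 + 143 = 103223/660 + 143 = 197603/660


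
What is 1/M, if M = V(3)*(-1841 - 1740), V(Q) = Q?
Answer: -1/10743 ≈ -9.3084e-5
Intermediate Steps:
M = -10743 (M = 3*(-1841 - 1740) = 3*(-3581) = -10743)
1/M = 1/(-10743) = -1/10743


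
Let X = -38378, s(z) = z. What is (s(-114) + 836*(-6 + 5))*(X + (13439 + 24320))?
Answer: 588050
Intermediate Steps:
(s(-114) + 836*(-6 + 5))*(X + (13439 + 24320)) = (-114 + 836*(-6 + 5))*(-38378 + (13439 + 24320)) = (-114 + 836*(-1))*(-38378 + 37759) = (-114 - 836)*(-619) = -950*(-619) = 588050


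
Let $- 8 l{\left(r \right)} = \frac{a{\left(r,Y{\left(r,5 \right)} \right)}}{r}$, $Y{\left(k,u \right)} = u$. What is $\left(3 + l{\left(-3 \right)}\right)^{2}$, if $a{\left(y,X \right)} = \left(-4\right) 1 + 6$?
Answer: $\frac{1369}{144} \approx 9.5069$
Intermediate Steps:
$a{\left(y,X \right)} = 2$ ($a{\left(y,X \right)} = -4 + 6 = 2$)
$l{\left(r \right)} = - \frac{1}{4 r}$ ($l{\left(r \right)} = - \frac{2 \frac{1}{r}}{8} = - \frac{1}{4 r}$)
$\left(3 + l{\left(-3 \right)}\right)^{2} = \left(3 - \frac{1}{4 \left(-3\right)}\right)^{2} = \left(3 - - \frac{1}{12}\right)^{2} = \left(3 + \frac{1}{12}\right)^{2} = \left(\frac{37}{12}\right)^{2} = \frac{1369}{144}$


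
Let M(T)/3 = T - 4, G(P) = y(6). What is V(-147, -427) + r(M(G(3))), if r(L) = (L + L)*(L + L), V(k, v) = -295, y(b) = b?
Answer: -151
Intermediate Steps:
G(P) = 6
M(T) = -12 + 3*T (M(T) = 3*(T - 4) = 3*(-4 + T) = -12 + 3*T)
r(L) = 4*L² (r(L) = (2*L)*(2*L) = 4*L²)
V(-147, -427) + r(M(G(3))) = -295 + 4*(-12 + 3*6)² = -295 + 4*(-12 + 18)² = -295 + 4*6² = -295 + 4*36 = -295 + 144 = -151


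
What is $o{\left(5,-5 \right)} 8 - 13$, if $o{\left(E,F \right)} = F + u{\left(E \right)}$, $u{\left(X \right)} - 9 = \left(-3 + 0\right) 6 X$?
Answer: $-701$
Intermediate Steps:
$u{\left(X \right)} = 9 - 18 X$ ($u{\left(X \right)} = 9 + \left(-3 + 0\right) 6 X = 9 + \left(-3\right) 6 X = 9 - 18 X$)
$o{\left(E,F \right)} = 9 + F - 18 E$ ($o{\left(E,F \right)} = F - \left(-9 + 18 E\right) = 9 + F - 18 E$)
$o{\left(5,-5 \right)} 8 - 13 = \left(9 - 5 - 90\right) 8 - 13 = \left(-86\right) 8 - 13 = -688 - 13 = -701$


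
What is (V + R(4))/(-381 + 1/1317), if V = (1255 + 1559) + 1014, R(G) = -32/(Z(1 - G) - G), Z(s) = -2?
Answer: -1262125/125444 ≈ -10.061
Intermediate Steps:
R(G) = -32/(-2 - G)
V = 3828 (V = 2814 + 1014 = 3828)
(V + R(4))/(-381 + 1/1317) = (3828 + 32/(2 + 4))/(-381 + 1/1317) = (3828 + 32/6)/(-381 + 1/1317) = (3828 + 32*(⅙))/(-501776/1317) = (3828 + 16/3)*(-1317/501776) = (11500/3)*(-1317/501776) = -1262125/125444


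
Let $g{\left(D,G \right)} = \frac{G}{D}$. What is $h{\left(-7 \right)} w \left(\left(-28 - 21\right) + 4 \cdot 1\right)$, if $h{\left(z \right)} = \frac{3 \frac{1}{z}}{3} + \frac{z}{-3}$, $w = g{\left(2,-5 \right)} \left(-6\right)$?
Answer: $- \frac{10350}{7} \approx -1478.6$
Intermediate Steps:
$w = 15$ ($w = - \frac{5}{2} \left(-6\right) = \left(-5\right) \frac{1}{2} \left(-6\right) = \left(- \frac{5}{2}\right) \left(-6\right) = 15$)
$h{\left(z \right)} = \frac{1}{z} - \frac{z}{3}$ ($h{\left(z \right)} = \frac{3}{z} \frac{1}{3} + z \left(- \frac{1}{3}\right) = \frac{1}{z} - \frac{z}{3}$)
$h{\left(-7 \right)} w \left(\left(-28 - 21\right) + 4 \cdot 1\right) = \left(\frac{1}{-7} - - \frac{7}{3}\right) 15 \left(\left(-28 - 21\right) + 4 \cdot 1\right) = \left(- \frac{1}{7} + \frac{7}{3}\right) 15 \left(-49 + 4\right) = \frac{46}{21} \cdot 15 \left(-45\right) = \frac{230}{7} \left(-45\right) = - \frac{10350}{7}$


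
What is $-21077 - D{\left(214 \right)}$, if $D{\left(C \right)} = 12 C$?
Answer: $-23645$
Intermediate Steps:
$-21077 - D{\left(214 \right)} = -21077 - 12 \cdot 214 = -21077 - 2568 = -23645$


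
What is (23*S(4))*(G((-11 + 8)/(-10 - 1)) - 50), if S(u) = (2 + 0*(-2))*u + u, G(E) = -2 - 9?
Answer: -16836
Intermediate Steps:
G(E) = -11
S(u) = 3*u (S(u) = (2 + 0)*u + u = 2*u + u = 3*u)
(23*S(4))*(G((-11 + 8)/(-10 - 1)) - 50) = (23*(3*4))*(-11 - 50) = (23*12)*(-61) = 276*(-61) = -16836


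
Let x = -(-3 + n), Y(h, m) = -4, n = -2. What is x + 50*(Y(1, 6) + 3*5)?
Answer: 555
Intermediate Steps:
x = 5 (x = -(-3 - 2) = -1*(-5) = 5)
x + 50*(Y(1, 6) + 3*5) = 5 + 50*(-4 + 3*5) = 5 + 50*(-4 + 15) = 5 + 50*11 = 5 + 550 = 555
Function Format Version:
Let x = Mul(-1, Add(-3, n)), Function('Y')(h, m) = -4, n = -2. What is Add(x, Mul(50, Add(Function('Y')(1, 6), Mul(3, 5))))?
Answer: 555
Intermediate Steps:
x = 5 (x = Mul(-1, Add(-3, -2)) = Mul(-1, -5) = 5)
Add(x, Mul(50, Add(Function('Y')(1, 6), Mul(3, 5)))) = Add(5, Mul(50, Add(-4, Mul(3, 5)))) = Add(5, Mul(50, Add(-4, 15))) = Add(5, Mul(50, 11)) = Add(5, 550) = 555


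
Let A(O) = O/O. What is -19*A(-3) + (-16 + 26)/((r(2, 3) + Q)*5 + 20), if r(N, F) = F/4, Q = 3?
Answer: -581/31 ≈ -18.742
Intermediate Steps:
A(O) = 1
r(N, F) = F/4 (r(N, F) = F*(¼) = F/4)
-19*A(-3) + (-16 + 26)/((r(2, 3) + Q)*5 + 20) = -19*1 + (-16 + 26)/(((¼)*3 + 3)*5 + 20) = -19 + 10/((¾ + 3)*5 + 20) = -19 + 10/((15/4)*5 + 20) = -19 + 10/(75/4 + 20) = -19 + 10/(155/4) = -19 + 10*(4/155) = -19 + 8/31 = -581/31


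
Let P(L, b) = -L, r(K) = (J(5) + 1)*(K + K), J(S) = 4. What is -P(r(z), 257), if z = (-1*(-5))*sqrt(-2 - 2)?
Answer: 100*I ≈ 100.0*I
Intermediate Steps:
z = 10*I (z = 5*sqrt(-4) = 5*(2*I) = 10*I ≈ 10.0*I)
r(K) = 10*K (r(K) = (4 + 1)*(K + K) = 5*(2*K) = 10*K)
-P(r(z), 257) = -(-1)*10*(10*I) = -(-1)*100*I = -(-100)*I = 100*I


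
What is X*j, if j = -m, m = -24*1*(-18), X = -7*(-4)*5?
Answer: -60480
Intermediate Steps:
X = 140 (X = 28*5 = 140)
m = 432 (m = -24*(-18) = 432)
j = -432 (j = -1*432 = -432)
X*j = 140*(-432) = -60480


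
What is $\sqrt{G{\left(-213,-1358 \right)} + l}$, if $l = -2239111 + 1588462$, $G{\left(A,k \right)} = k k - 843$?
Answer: $4 \sqrt{74542} \approx 1092.1$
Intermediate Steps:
$G{\left(A,k \right)} = -843 + k^{2}$ ($G{\left(A,k \right)} = k^{2} - 843 = -843 + k^{2}$)
$l = -650649$
$\sqrt{G{\left(-213,-1358 \right)} + l} = \sqrt{\left(-843 + \left(-1358\right)^{2}\right) - 650649} = \sqrt{\left(-843 + 1844164\right) - 650649} = \sqrt{1843321 - 650649} = \sqrt{1192672} = 4 \sqrt{74542}$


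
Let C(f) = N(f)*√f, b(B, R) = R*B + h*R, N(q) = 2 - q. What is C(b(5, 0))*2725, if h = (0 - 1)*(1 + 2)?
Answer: 0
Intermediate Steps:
h = -3 (h = -1*3 = -3)
b(B, R) = -3*R + B*R (b(B, R) = R*B - 3*R = B*R - 3*R = -3*R + B*R)
C(f) = √f*(2 - f) (C(f) = (2 - f)*√f = √f*(2 - f))
C(b(5, 0))*2725 = (√(0*(-3 + 5))*(2 - 0*(-3 + 5)))*2725 = (√(0*2)*(2 - 0*2))*2725 = (√0*(2 - 1*0))*2725 = (0*(2 + 0))*2725 = (0*2)*2725 = 0*2725 = 0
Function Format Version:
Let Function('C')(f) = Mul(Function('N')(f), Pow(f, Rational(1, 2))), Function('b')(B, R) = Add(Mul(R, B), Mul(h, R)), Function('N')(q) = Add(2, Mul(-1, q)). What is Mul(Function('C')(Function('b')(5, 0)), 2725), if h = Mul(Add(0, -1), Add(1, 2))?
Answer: 0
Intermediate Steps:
h = -3 (h = Mul(-1, 3) = -3)
Function('b')(B, R) = Add(Mul(-3, R), Mul(B, R)) (Function('b')(B, R) = Add(Mul(R, B), Mul(-3, R)) = Add(Mul(B, R), Mul(-3, R)) = Add(Mul(-3, R), Mul(B, R)))
Function('C')(f) = Mul(Pow(f, Rational(1, 2)), Add(2, Mul(-1, f))) (Function('C')(f) = Mul(Add(2, Mul(-1, f)), Pow(f, Rational(1, 2))) = Mul(Pow(f, Rational(1, 2)), Add(2, Mul(-1, f))))
Mul(Function('C')(Function('b')(5, 0)), 2725) = Mul(Mul(Pow(Mul(0, Add(-3, 5)), Rational(1, 2)), Add(2, Mul(-1, Mul(0, Add(-3, 5))))), 2725) = Mul(Mul(Pow(Mul(0, 2), Rational(1, 2)), Add(2, Mul(-1, Mul(0, 2)))), 2725) = Mul(Mul(Pow(0, Rational(1, 2)), Add(2, Mul(-1, 0))), 2725) = Mul(Mul(0, Add(2, 0)), 2725) = Mul(Mul(0, 2), 2725) = Mul(0, 2725) = 0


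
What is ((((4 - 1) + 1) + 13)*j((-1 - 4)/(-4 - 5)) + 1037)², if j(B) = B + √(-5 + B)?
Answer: 88594684/81 + 640424*I*√10/27 ≈ 1.0938e+6 + 75007.0*I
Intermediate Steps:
((((4 - 1) + 1) + 13)*j((-1 - 4)/(-4 - 5)) + 1037)² = ((((4 - 1) + 1) + 13)*((-1 - 4)/(-4 - 5) + √(-5 + (-1 - 4)/(-4 - 5))) + 1037)² = (((3 + 1) + 13)*(-5/(-9) + √(-5 - 5/(-9))) + 1037)² = ((4 + 13)*(-5*(-⅑) + √(-5 - 5*(-⅑))) + 1037)² = (17*(5/9 + √(-5 + 5/9)) + 1037)² = (17*(5/9 + √(-40/9)) + 1037)² = (17*(5/9 + 2*I*√10/3) + 1037)² = ((85/9 + 34*I*√10/3) + 1037)² = (9418/9 + 34*I*√10/3)²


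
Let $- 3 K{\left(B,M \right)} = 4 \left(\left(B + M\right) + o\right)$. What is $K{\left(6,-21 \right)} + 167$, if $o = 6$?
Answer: $179$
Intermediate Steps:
$K{\left(B,M \right)} = -8 - \frac{4 B}{3} - \frac{4 M}{3}$ ($K{\left(B,M \right)} = - \frac{4 \left(\left(B + M\right) + 6\right)}{3} = - \frac{4 \left(6 + B + M\right)}{3} = - \frac{24 + 4 B + 4 M}{3} = -8 - \frac{4 B}{3} - \frac{4 M}{3}$)
$K{\left(6,-21 \right)} + 167 = \left(-8 - 8 - -28\right) + 167 = \left(-8 - 8 + 28\right) + 167 = 12 + 167 = 179$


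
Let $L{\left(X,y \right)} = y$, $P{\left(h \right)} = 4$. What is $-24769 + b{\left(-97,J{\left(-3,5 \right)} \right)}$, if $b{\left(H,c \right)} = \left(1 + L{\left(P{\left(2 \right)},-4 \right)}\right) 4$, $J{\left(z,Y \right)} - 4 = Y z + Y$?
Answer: $-24781$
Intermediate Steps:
$J{\left(z,Y \right)} = 4 + Y + Y z$ ($J{\left(z,Y \right)} = 4 + \left(Y z + Y\right) = 4 + \left(Y + Y z\right) = 4 + Y + Y z$)
$b{\left(H,c \right)} = -12$ ($b{\left(H,c \right)} = \left(1 - 4\right) 4 = \left(-3\right) 4 = -12$)
$-24769 + b{\left(-97,J{\left(-3,5 \right)} \right)} = -24769 - 12 = -24781$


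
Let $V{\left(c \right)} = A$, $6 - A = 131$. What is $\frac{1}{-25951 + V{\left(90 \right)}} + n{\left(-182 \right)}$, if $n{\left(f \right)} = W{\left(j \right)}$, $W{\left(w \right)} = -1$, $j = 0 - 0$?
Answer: $- \frac{26077}{26076} \approx -1.0$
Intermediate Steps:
$j = 0$ ($j = 0 + 0 = 0$)
$n{\left(f \right)} = -1$
$A = -125$ ($A = 6 - 131 = -125$)
$V{\left(c \right)} = -125$
$\frac{1}{-25951 + V{\left(90 \right)}} + n{\left(-182 \right)} = \frac{1}{-25951 - 125} - 1 = \frac{1}{-26076} - 1 = - \frac{1}{26076} - 1 = - \frac{26077}{26076}$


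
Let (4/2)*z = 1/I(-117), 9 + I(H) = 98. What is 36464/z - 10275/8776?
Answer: 56961425117/8776 ≈ 6.4906e+6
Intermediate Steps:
I(H) = 89 (I(H) = -9 + 98 = 89)
z = 1/178 (z = (½)/89 = (½)*(1/89) = 1/178 ≈ 0.0056180)
36464/z - 10275/8776 = 36464/(1/178) - 10275/8776 = 36464*178 - 10275*1/8776 = 6490592 - 10275/8776 = 56961425117/8776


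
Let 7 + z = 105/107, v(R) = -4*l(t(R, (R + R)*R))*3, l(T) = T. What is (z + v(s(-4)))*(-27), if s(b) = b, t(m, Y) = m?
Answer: -121284/107 ≈ -1133.5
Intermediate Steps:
v(R) = -12*R (v(R) = -4*R*3 = -12*R)
z = -644/107 (z = -7 + 105/107 = -644/107 ≈ -6.0187)
(z + v(s(-4)))*(-27) = (-644/107 - 12*(-4))*(-27) = (-644/107 + 48)*(-27) = (4492/107)*(-27) = -121284/107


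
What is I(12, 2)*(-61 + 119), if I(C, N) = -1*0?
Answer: 0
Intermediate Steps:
I(C, N) = 0
I(12, 2)*(-61 + 119) = 0*(-61 + 119) = 0*58 = 0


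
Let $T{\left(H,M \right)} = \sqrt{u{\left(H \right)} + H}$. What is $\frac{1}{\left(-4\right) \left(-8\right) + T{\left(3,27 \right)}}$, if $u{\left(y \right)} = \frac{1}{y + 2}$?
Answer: $\frac{10}{319} - \frac{\sqrt{5}}{1276} \approx 0.029596$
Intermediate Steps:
$u{\left(y \right)} = \frac{1}{2 + y}$
$T{\left(H,M \right)} = \sqrt{H + \frac{1}{2 + H}}$ ($T{\left(H,M \right)} = \sqrt{\frac{1}{2 + H} + H} = \sqrt{H + \frac{1}{2 + H}}$)
$\frac{1}{\left(-4\right) \left(-8\right) + T{\left(3,27 \right)}} = \frac{1}{\left(-4\right) \left(-8\right) + \sqrt{\frac{1 + 3 \left(2 + 3\right)}{2 + 3}}} = \frac{1}{32 + \sqrt{\frac{1 + 3 \cdot 5}{5}}} = \frac{1}{32 + \sqrt{\frac{1 + 15}{5}}} = \frac{1}{32 + \sqrt{\frac{1}{5} \cdot 16}} = \frac{1}{32 + \sqrt{\frac{16}{5}}} = \frac{1}{32 + \frac{4 \sqrt{5}}{5}}$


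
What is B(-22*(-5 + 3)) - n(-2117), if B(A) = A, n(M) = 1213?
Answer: -1169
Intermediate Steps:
B(-22*(-5 + 3)) - n(-2117) = -22*(-5 + 3) - 1*1213 = -22*(-2) - 1213 = 44 - 1213 = -1169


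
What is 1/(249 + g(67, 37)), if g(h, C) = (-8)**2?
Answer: 1/313 ≈ 0.0031949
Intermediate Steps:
g(h, C) = 64
1/(249 + g(67, 37)) = 1/(249 + 64) = 1/313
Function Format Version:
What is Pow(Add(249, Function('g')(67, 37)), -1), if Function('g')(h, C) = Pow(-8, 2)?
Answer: Rational(1, 313) ≈ 0.0031949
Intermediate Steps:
Function('g')(h, C) = 64
Pow(Add(249, Function('g')(67, 37)), -1) = Pow(Add(249, 64), -1) = Pow(313, -1) = Rational(1, 313)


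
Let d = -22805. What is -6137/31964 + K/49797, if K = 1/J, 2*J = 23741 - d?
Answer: -7112326258633/37043897271084 ≈ -0.19200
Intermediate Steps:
J = 23273 (J = (23741 - 1*(-22805))/2 = (23741 + 22805)/2 = (1/2)*46546 = 23273)
K = 1/23273 ≈ 4.2968e-5
-6137/31964 + K/49797 = -6137/31964 + (1/23273)/49797 = -6137*1/31964 + (1/23273)*(1/49797) = -6137/31964 + 1/1158925581 = -7112326258633/37043897271084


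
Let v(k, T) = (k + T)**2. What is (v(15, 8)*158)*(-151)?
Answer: -12620882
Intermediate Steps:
v(k, T) = (T + k)**2
(v(15, 8)*158)*(-151) = ((8 + 15)**2*158)*(-151) = (23**2*158)*(-151) = (529*158)*(-151) = 83582*(-151) = -12620882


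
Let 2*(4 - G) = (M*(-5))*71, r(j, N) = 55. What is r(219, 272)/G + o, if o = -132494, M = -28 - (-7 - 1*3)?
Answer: -422788409/3191 ≈ -1.3249e+5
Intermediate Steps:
M = -18 (M = -28 - (-7 - 3) = -28 - 1*(-10) = -28 + 10 = -18)
G = -3191 (G = 4 - (-18*(-5))*71/2 = 4 - 45*71 = 4 - ½*6390 = 4 - 3195 = -3191)
r(219, 272)/G + o = 55/(-3191) - 132494 = 55*(-1/3191) - 132494 = -55/3191 - 132494 = -422788409/3191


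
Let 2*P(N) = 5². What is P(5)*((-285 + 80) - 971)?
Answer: -14700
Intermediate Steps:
P(N) = 25/2 (P(N) = (½)*5² = (½)*25 = 25/2)
P(5)*((-285 + 80) - 971) = 25*((-285 + 80) - 971)/2 = 25*(-205 - 971)/2 = (25/2)*(-1176) = -14700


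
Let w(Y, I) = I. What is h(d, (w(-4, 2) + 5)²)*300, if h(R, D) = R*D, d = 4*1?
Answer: 58800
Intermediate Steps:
d = 4
h(R, D) = D*R
h(d, (w(-4, 2) + 5)²)*300 = ((2 + 5)²*4)*300 = (7²*4)*300 = (49*4)*300 = 196*300 = 58800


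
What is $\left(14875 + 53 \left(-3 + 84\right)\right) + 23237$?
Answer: $42405$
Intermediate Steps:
$\left(14875 + 53 \left(-3 + 84\right)\right) + 23237 = \left(14875 + 53 \cdot 81\right) + 23237 = \left(14875 + 4293\right) + 23237 = 19168 + 23237 = 42405$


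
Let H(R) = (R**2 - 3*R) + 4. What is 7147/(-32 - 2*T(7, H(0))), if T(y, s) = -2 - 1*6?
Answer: -7147/16 ≈ -446.69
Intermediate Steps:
H(R) = 4 + R**2 - 3*R
T(y, s) = -8 (T(y, s) = -2 - 6 = -8)
7147/(-32 - 2*T(7, H(0))) = 7147/(-32 - 2*(-8)) = 7147/(-32 + 16) = 7147/(-16) = 7147*(-1/16) = -7147/16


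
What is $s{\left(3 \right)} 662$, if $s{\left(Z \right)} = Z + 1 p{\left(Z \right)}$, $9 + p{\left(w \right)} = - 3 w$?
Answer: $-9930$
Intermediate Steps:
$p{\left(w \right)} = -9 - 3 w$
$s{\left(Z \right)} = -9 - 2 Z$ ($s{\left(Z \right)} = Z + 1 \left(-9 - 3 Z\right) = Z - \left(9 + 3 Z\right) = -9 - 2 Z$)
$s{\left(3 \right)} 662 = \left(-9 - 6\right) 662 = \left(-15\right) 662 = -9930$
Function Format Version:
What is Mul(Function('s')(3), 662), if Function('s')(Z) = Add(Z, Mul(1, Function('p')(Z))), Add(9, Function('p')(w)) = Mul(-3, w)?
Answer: -9930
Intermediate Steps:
Function('p')(w) = Add(-9, Mul(-3, w))
Function('s')(Z) = Add(-9, Mul(-2, Z)) (Function('s')(Z) = Add(Z, Mul(1, Add(-9, Mul(-3, Z)))) = Add(Z, Add(-9, Mul(-3, Z))) = Add(-9, Mul(-2, Z)))
Mul(Function('s')(3), 662) = Mul(Add(-9, Mul(-2, 3)), 662) = Mul(Add(-9, -6), 662) = Mul(-15, 662) = -9930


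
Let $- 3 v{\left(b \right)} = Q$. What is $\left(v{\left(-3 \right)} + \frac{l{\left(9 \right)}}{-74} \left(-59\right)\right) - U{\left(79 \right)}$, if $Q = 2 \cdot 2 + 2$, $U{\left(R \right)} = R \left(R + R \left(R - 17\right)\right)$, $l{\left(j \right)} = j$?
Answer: $- \frac{29095159}{74} \approx -3.9318 \cdot 10^{5}$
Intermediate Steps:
$U{\left(R \right)} = R \left(R + R \left(-17 + R\right)\right)$
$Q = 6$ ($Q = 4 + 2 = 6$)
$v{\left(b \right)} = -2$ ($v{\left(b \right)} = \left(- \frac{1}{3}\right) 6 = -2$)
$\left(v{\left(-3 \right)} + \frac{l{\left(9 \right)}}{-74} \left(-59\right)\right) - U{\left(79 \right)} = \left(-2 + \frac{9}{-74} \left(-59\right)\right) - 79^{2} \left(-16 + 79\right) = \left(-2 + 9 \left(- \frac{1}{74}\right) \left(-59\right)\right) - 6241 \cdot 63 = \left(-2 - - \frac{531}{74}\right) - 393183 = \left(-2 + \frac{531}{74}\right) - 393183 = \frac{383}{74} - 393183 = - \frac{29095159}{74}$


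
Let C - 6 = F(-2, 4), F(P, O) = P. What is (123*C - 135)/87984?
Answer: 119/29328 ≈ 0.0040576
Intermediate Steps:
C = 4 (C = 6 - 2 = 4)
(123*C - 135)/87984 = (123*4 - 135)/87984 = (492 - 135)*(1/87984) = 357*(1/87984) = 119/29328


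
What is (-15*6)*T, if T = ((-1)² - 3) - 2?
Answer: 360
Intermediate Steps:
T = -4 (T = (1 - 3) - 2 = -2 - 2 = -4)
(-15*6)*T = -15*6*(-4) = -90*(-4) = 360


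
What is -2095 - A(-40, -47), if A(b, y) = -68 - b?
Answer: -2067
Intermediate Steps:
-2095 - A(-40, -47) = -2095 - (-68 - 1*(-40)) = -2095 - (-68 + 40) = -2095 - 1*(-28) = -2095 + 28 = -2067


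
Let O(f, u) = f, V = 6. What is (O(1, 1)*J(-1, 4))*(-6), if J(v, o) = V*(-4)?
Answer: 144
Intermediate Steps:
J(v, o) = -24 (J(v, o) = 6*(-4) = -24)
(O(1, 1)*J(-1, 4))*(-6) = (1*(-24))*(-6) = -24*(-6) = 144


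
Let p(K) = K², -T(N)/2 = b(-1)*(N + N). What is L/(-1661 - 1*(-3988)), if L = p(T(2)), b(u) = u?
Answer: 64/2327 ≈ 0.027503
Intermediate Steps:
T(N) = 4*N (T(N) = -(-2)*(N + N) = -(-2)*2*N = -(-4)*N = 4*N)
L = 64 (L = (4*2)² = 8² = 64)
L/(-1661 - 1*(-3988)) = 64/(-1661 - 1*(-3988)) = 64/(-1661 + 3988) = 64/2327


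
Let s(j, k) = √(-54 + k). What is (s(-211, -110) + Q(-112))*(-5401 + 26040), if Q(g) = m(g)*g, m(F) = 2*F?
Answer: 517791232 + 41278*I*√41 ≈ 5.1779e+8 + 2.6431e+5*I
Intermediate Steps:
Q(g) = 2*g² (Q(g) = (2*g)*g = 2*g²)
(s(-211, -110) + Q(-112))*(-5401 + 26040) = (√(-54 - 110) + 2*(-112)²)*(-5401 + 26040) = (√(-164) + 2*12544)*20639 = (2*I*√41 + 25088)*20639 = (25088 + 2*I*√41)*20639 = 517791232 + 41278*I*√41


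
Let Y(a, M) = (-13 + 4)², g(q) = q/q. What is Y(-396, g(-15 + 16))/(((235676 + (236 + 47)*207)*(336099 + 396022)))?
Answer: 81/215431729097 ≈ 3.7599e-10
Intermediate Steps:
g(q) = 1
Y(a, M) = 81 (Y(a, M) = (-9)² = 81)
Y(-396, g(-15 + 16))/(((235676 + (236 + 47)*207)*(336099 + 396022))) = 81/(((235676 + (236 + 47)*207)*(336099 + 396022))) = 81/(((235676 + 283*207)*732121)) = 81/(((235676 + 58581)*732121)) = 81/((294257*732121)) = 81/215431729097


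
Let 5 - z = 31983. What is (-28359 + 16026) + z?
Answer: -44311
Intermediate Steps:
z = -31978 (z = 5 - 1*31983 = 5 - 31983 = -31978)
(-28359 + 16026) + z = (-28359 + 16026) - 31978 = -12333 - 31978 = -44311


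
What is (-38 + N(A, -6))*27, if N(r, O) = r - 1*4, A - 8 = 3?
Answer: -837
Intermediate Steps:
A = 11 (A = 8 + 3 = 11)
N(r, O) = -4 + r (N(r, O) = r - 4 = -4 + r)
(-38 + N(A, -6))*27 = (-38 + (-4 + 11))*27 = (-38 + 7)*27 = -31*27 = -837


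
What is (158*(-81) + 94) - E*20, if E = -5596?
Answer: 99216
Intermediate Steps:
(158*(-81) + 94) - E*20 = (158*(-81) + 94) - (-5596)*20 = (-12798 + 94) - 1*(-111920) = -12704 + 111920 = 99216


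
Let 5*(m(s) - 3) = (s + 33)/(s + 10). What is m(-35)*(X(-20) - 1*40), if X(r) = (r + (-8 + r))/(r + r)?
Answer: -73138/625 ≈ -117.02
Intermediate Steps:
m(s) = 3 + (33 + s)/(5*(10 + s)) (m(s) = 3 + ((s + 33)/(s + 10))/5 = 3 + ((33 + s)/(10 + s))/5 = 3 + (33 + s)/(5*(10 + s)))
X(r) = (-8 + 2*r)/(2*r) (X(r) = (-8 + 2*r)/((2*r)) = (-8 + 2*r)*(1/(2*r)) = (-8 + 2*r)/(2*r))
m(-35)*(X(-20) - 1*40) = ((183 + 16*(-35))/(5*(10 - 35)))*((-4 - 20)/(-20) - 1*40) = ((⅕)*(183 - 560)/(-25))*(-1/20*(-24) - 40) = ((⅕)*(-1/25)*(-377))*(6/5 - 40) = (377/125)*(-194/5) = -73138/625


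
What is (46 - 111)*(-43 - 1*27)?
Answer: 4550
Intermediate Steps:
(46 - 111)*(-43 - 1*27) = -65*(-43 - 27) = -65*(-70) = 4550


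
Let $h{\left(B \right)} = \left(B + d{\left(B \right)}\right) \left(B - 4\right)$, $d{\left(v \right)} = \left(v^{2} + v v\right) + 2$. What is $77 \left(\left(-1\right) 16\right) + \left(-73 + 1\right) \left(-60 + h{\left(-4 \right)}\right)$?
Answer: $20368$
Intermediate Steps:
$d{\left(v \right)} = 2 + 2 v^{2}$ ($d{\left(v \right)} = \left(v^{2} + v^{2}\right) + 2 = 2 v^{2} + 2 = 2 + 2 v^{2}$)
$h{\left(B \right)} = \left(-4 + B\right) \left(2 + B + 2 B^{2}\right)$ ($h{\left(B \right)} = \left(B + \left(2 + 2 B^{2}\right)\right) \left(B - 4\right) = \left(2 + B + 2 B^{2}\right) \left(-4 + B\right) = \left(-4 + B\right) \left(2 + B + 2 B^{2}\right)$)
$77 \left(\left(-1\right) 16\right) + \left(-73 + 1\right) \left(-60 + h{\left(-4 \right)}\right) = 77 \left(\left(-1\right) 16\right) + \left(-73 + 1\right) \left(-60 - \left(112 + 128\right)\right) = 77 \left(-16\right) - 72 \left(-60 + \left(-8 - 112 + 8 + 2 \left(-64\right)\right)\right) = -1232 - 72 \left(-60 - 240\right) = -1232 - -21600 = -1232 + 21600 = 20368$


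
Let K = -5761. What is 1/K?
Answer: -1/5761 ≈ -0.00017358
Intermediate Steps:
1/K = 1/(-5761) = -1/5761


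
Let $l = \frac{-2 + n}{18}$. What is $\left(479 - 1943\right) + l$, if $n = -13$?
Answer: $- \frac{8789}{6} \approx -1464.8$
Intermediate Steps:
$l = - \frac{5}{6}$ ($l = \frac{-2 - 13}{18} = \left(-15\right) \frac{1}{18} = - \frac{5}{6} \approx -0.83333$)
$\left(479 - 1943\right) + l = \left(479 - 1943\right) - \frac{5}{6} = -1464 - \frac{5}{6} = - \frac{8789}{6}$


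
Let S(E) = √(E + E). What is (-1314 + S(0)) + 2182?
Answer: 868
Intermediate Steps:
S(E) = √2*√E (S(E) = √(2*E) = √2*√E)
(-1314 + S(0)) + 2182 = (-1314 + √2*√0) + 2182 = (-1314 + √2*0) + 2182 = (-1314 + 0) + 2182 = -1314 + 2182 = 868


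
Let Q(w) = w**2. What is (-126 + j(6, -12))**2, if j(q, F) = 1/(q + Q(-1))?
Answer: 776161/49 ≈ 15840.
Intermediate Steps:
j(q, F) = 1/(1 + q) (j(q, F) = 1/(q + (-1)**2) = 1/(q + 1) = 1/(1 + q))
(-126 + j(6, -12))**2 = (-126 + 1/(1 + 6))**2 = (-126 + 1/7)**2 = (-881/7)**2 = 776161/49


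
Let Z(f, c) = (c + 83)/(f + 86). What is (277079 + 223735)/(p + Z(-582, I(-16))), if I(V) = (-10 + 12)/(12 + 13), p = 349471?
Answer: 22258400/15532037 ≈ 1.4331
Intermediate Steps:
I(V) = 2/25
Z(f, c) = (83 + c)/(86 + f)
(277079 + 223735)/(p + Z(-582, I(-16))) = (277079 + 223735)/(349471 + (83 + 2/25)/(86 - 582)) = 500814/(349471 + (2077/25)/(-496)) = 500814/(349471 - 1/496*2077/25) = 500814/(349471 - 67/400) = 500814/(139788333/400) = 500814*(400/139788333) = 22258400/15532037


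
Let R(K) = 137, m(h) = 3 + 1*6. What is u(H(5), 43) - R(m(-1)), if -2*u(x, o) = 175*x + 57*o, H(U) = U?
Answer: -1800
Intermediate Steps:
m(h) = 9 (m(h) = 3 + 6 = 9)
u(x, o) = -175*x/2 - 57*o/2 (u(x, o) = -(175*x + 57*o)/2 = -(57*o + 175*x)/2 = -175*x/2 - 57*o/2)
u(H(5), 43) - R(m(-1)) = (-175/2*5 - 57/2*43) - 1*137 = (-875/2 - 2451/2) - 137 = -1663 - 137 = -1800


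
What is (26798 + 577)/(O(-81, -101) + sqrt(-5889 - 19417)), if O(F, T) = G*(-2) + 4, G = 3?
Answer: -5475/2531 - 5475*I*sqrt(25306)/5062 ≈ -2.1632 - 172.06*I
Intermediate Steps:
O(F, T) = -2 (O(F, T) = 3*(-2) + 4 = -6 + 4 = -2)
(26798 + 577)/(O(-81, -101) + sqrt(-5889 - 19417)) = (26798 + 577)/(-2 + sqrt(-5889 - 19417)) = 27375/(-2 + sqrt(-25306)) = 27375/(-2 + I*sqrt(25306))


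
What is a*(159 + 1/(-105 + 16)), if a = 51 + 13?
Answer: 905600/89 ≈ 10175.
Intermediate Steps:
a = 64
a*(159 + 1/(-105 + 16)) = 64*(159 + 1/(-105 + 16)) = 64*(159 + 1/(-89)) = 64*(159 - 1/89) = 64*(14150/89) = 905600/89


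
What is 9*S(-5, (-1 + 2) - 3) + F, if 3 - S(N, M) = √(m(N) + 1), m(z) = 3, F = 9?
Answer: 18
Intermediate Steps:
S(N, M) = 1 (S(N, M) = 3 - √(3 + 1) = 3 - √4 = 3 - 1*2 = 3 - 2 = 1)
9*S(-5, (-1 + 2) - 3) + F = 9*1 + 9 = 9 + 9 = 18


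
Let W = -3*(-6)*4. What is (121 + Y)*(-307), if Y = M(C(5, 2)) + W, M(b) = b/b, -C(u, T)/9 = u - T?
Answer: -59558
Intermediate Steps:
C(u, T) = -9*u + 9*T (C(u, T) = -9*(u - T) = -9*u + 9*T)
M(b) = 1
W = 72 (W = 18*4 = 72)
Y = 73 (Y = 1 + 72 = 73)
(121 + Y)*(-307) = (121 + 73)*(-307) = 194*(-307) = -59558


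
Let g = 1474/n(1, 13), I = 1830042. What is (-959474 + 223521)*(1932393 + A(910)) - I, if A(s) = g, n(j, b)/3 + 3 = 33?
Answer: -63997393898056/45 ≈ -1.4222e+12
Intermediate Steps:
n(j, b) = 90 (n(j, b) = -9 + 3*33 = -9 + 99 = 90)
g = 737/45 (g = 1474/90 = 1474*(1/90) = 737/45 ≈ 16.378)
A(s) = 737/45
(-959474 + 223521)*(1932393 + A(910)) - I = (-959474 + 223521)*(1932393 + 737/45) - 1*1830042 = -735953*86958422/45 - 1830042 = -63997311546166/45 - 1830042 = -63997393898056/45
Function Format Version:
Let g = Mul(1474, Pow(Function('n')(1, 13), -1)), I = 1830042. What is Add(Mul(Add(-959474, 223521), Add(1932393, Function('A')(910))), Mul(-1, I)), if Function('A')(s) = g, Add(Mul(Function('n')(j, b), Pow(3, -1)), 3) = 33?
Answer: Rational(-63997393898056, 45) ≈ -1.4222e+12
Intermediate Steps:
Function('n')(j, b) = 90 (Function('n')(j, b) = Add(-9, Mul(3, 33)) = Add(-9, 99) = 90)
g = Rational(737, 45) (g = Mul(1474, Pow(90, -1)) = Mul(1474, Rational(1, 90)) = Rational(737, 45) ≈ 16.378)
Function('A')(s) = Rational(737, 45)
Add(Mul(Add(-959474, 223521), Add(1932393, Function('A')(910))), Mul(-1, I)) = Add(Mul(Add(-959474, 223521), Add(1932393, Rational(737, 45))), Mul(-1, 1830042)) = Add(Mul(-735953, Rational(86958422, 45)), -1830042) = Add(Rational(-63997311546166, 45), -1830042) = Rational(-63997393898056, 45)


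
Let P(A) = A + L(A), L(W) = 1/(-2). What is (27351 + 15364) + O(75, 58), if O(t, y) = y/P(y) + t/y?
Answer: 284924403/6670 ≈ 42717.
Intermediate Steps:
L(W) = -½ (L(W) = 1*(-½) = -½)
P(A) = -½ + A (P(A) = A - ½ = -½ + A)
O(t, y) = t/y + y/(-½ + y) (O(t, y) = y/(-½ + y) + t/y = t/y + y/(-½ + y))
(27351 + 15364) + O(75, 58) = (27351 + 15364) + (75/58 + 58/(-½ + 58)) = 42715 + (75*(1/58) + 58/(115/2)) = 42715 + (75/58 + 58*(2/115)) = 42715 + (75/58 + 116/115) = 42715 + 15353/6670 = 284924403/6670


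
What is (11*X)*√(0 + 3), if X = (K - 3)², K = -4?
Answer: 539*√3 ≈ 933.58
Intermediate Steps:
X = 49 (X = (-4 - 3)² = (-7)² = 49)
(11*X)*√(0 + 3) = (11*49)*√(0 + 3) = 539*√3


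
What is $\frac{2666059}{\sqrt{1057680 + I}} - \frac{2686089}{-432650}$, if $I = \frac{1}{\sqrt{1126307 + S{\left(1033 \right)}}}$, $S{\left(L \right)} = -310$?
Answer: $\frac{2686089}{432650} + \frac{2666059 \sqrt{1125997}}{\sqrt{1190944506960 + \sqrt{1125997}}} \approx 2598.6$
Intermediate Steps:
$I = \frac{\sqrt{1125997}}{1125997}$ ($I = \frac{1}{\sqrt{1126307 - 310}} = \frac{1}{\sqrt{1125997}} = \frac{\sqrt{1125997}}{1125997} \approx 0.00094239$)
$\frac{2666059}{\sqrt{1057680 + I}} - \frac{2686089}{-432650} = \frac{2666059}{\sqrt{1057680 + \frac{\sqrt{1125997}}{1125997}}} - \frac{2686089}{-432650} = \frac{2666059}{\sqrt{1057680 + \frac{\sqrt{1125997}}{1125997}}} - - \frac{2686089}{432650} = \frac{2666059}{\sqrt{1057680 + \frac{\sqrt{1125997}}{1125997}}} + \frac{2686089}{432650} = \frac{2686089}{432650} + \frac{2666059}{\sqrt{1057680 + \frac{\sqrt{1125997}}{1125997}}}$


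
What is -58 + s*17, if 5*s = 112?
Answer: 1614/5 ≈ 322.80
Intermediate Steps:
s = 112/5 (s = (1/5)*112 = 112/5 ≈ 22.400)
-58 + s*17 = -58 + (112/5)*17 = -58 + 1904/5 = 1614/5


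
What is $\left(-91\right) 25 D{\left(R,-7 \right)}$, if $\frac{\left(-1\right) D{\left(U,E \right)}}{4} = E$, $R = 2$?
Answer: $-63700$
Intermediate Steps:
$D{\left(U,E \right)} = - 4 E$
$\left(-91\right) 25 D{\left(R,-7 \right)} = \left(-91\right) 25 \left(\left(-4\right) \left(-7\right)\right) = \left(-2275\right) 28 = -63700$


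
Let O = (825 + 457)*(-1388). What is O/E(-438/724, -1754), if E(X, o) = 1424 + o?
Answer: 889708/165 ≈ 5392.2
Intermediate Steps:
O = -1779416 (O = 1282*(-1388) = -1779416)
O/E(-438/724, -1754) = -1779416/(1424 - 1754) = -1779416/(-330) = -1779416*(-1/330) = 889708/165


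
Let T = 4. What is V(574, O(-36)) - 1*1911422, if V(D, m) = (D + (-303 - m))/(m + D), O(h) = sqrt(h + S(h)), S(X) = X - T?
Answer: (-3822846*sqrt(19) + 1097155957*I)/(2*(sqrt(19) - 287*I)) ≈ -1.9114e+6 - 0.022354*I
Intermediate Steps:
S(X) = -4 + X (S(X) = X - 1*4 = X - 4 = -4 + X)
O(h) = sqrt(-4 + 2*h) (O(h) = sqrt(h + (-4 + h)) = sqrt(-4 + 2*h))
V(D, m) = (-303 + D - m)/(D + m)
V(574, O(-36)) - 1*1911422 = (-303 + 574 - sqrt(-4 + 2*(-36)))/(574 + sqrt(-4 + 2*(-36))) - 1*1911422 = (-303 + 574 - sqrt(-4 - 72))/(574 + sqrt(-4 - 72)) - 1911422 = (-303 + 574 - sqrt(-76))/(574 + sqrt(-76)) - 1911422 = (-303 + 574 - 2*I*sqrt(19))/(574 + 2*I*sqrt(19)) - 1911422 = (271 - 2*I*sqrt(19))/(574 + 2*I*sqrt(19)) - 1911422 = -1911422 + (271 - 2*I*sqrt(19))/(574 + 2*I*sqrt(19))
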